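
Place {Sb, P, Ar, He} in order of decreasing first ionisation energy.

IE₁ increases left→right with effective nuclear charge and decreases top→bottom as the valence shell moves farther out.
Neither a single period nor a single group — weigh both effects.
P > Sb: they share group 15; the group trend gives P the larger value.
Ar > P: both are in period 3; the period trend gives Ar the larger value.
He > Ar: they share group 18; the group trend gives He the larger value.
Approximate values (kJ/mol): He 2372, P 1012, Ar 1521, Sb 831.
So from highest to lowest: He > Ar > P > Sb.

He > Ar > P > Sb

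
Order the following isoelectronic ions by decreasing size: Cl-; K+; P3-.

All of these have 18 electrons, so size is governed by nuclear charge alone: the more protons, the stronger the pull on the same electron cloud, and the smaller the ion.
Nuclear charges: K+ (Z=19), Cl- (Z=17), P3- (Z=15).
Largest to smallest: P3- > Cl- > K+.

P3- > Cl- > K+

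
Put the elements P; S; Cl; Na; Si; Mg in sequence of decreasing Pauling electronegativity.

Cl > S > P > Si > Mg > Na

Na is in period 3, group 1; Mg is in period 3, group 2; Si is in period 3, group 14; P is in period 3, group 15; S is in period 3, group 16; Cl is in period 3, group 17.
Electronegativity increases across a period and decreases down a group, tracking effective nuclear charge and atomic size.
All lie in period 3, so electronegativity increases left to right.
So from highest to lowest: Cl > S > P > Si > Mg > Na.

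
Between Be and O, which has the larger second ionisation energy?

O

The second ionization energy removes an electron from the +1 ion. For each element: Be⁺ still has 1 valence electron; O⁺ still has 5 valence electrons.
All are still removing valence electrons, so compare the +1 ions as you would atoms: IE_2 generally rises across a period (higher Z_eff) and falls down a group (larger shell), subject to the usual subshell exceptions.
Valence configurations: Be⁺ [He]2s¹, O⁺ [He]2s²2p³.
Approximate IE_2 values (kJ/mol): Be 1757, O 3388.
Hence IE_2: Be < O.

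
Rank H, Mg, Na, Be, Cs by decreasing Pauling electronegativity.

Electronegativity increases across a period and decreases down a group, tracking effective nuclear charge and atomic size.
Neither a single period nor a single group — weigh both effects.
Na > Cs: they share group 1; the group trend gives Na the larger value.
Mg > Na: Mg lies to the right of Na in period 3, so the across-period effect alone puts Mg higher.
Be > Mg: Be sits above Mg in group 2, so the down-group effect alone puts Be higher.
H > Be: the two effects oppose for this pair; the down-group effect wins (2.20 vs 1.57).
Approximate values (Pauling): H 2.20, Be 1.57, Na 0.93, Mg 1.31, Cs 0.79.
So from highest to lowest: H > Be > Mg > Na > Cs.

H > Be > Mg > Na > Cs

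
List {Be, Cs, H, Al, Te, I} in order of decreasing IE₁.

H, I, Be, Te, Al, Cs

H is in period 1, group 1; Be is in period 2, group 2; Al is in period 3, group 13; Te is in period 5, group 16; I is in period 5, group 17; Cs is in period 6, group 1.
Removing the outermost electron gets harder across a period and easier down a group.
Here both period and group differ, so the two effects have to be weighed against each other.
Al > Cs: relative to Cs, both the across-period and down-group shifts push Al's first ionization energy up.
Te > Al: period and group pull opposite ways; the across-period shift dominates (869 vs 578 kJ/mol).
Be > Te: the two effects oppose for this pair; the down-group effect wins (900 vs 869 kJ/mol).
I > Be: the two effects oppose for this pair; the across-period effect wins (1008 vs 900 kJ/mol).
H > I: period and group pull opposite ways; the down-group shift dominates (1312 vs 1008 kJ/mol).
For reference (kJ/mol): H 1312, Be 900, Al 578, Te 869, I 1008, Cs 376.
So from highest to lowest: H > I > Be > Te > Al > Cs.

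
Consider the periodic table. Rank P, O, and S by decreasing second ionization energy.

O > S > P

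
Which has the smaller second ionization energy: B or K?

B

The second ionization energy removes an electron from the +1 ion. For each element: B⁺ still has 2 valence electrons; K⁺ is the bare [Ar] core.
Breaking into a closed-shell core is much more expensive than removing a leftover valence electron — K has the largest IE_2 here.
Approximate IE_2 values (kJ/mol): B 2427, K 3052.
Hence IE_2: B < K.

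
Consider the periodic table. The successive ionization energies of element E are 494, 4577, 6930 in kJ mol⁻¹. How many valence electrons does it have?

Look for the largest jump between consecutive ionization energies: IE2/IE1 ≈ 9.3, far larger than any earlier ratio.
That jump marks the point where a core electron is being removed. So the atom has 1 valence electron.

1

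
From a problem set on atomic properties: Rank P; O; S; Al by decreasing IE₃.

After 2 electrons have been removed, what remains? P²⁺ still has 3 valence electrons; O²⁺ still has 4 valence electrons; S²⁺ still has 4 valence electrons; Al²⁺ still has 1 valence electron.
All are still removing valence electrons, so compare the +2 ions as you would atoms: IE_3 generally rises across a period (higher Z_eff) and falls down a group (larger shell), subject to the usual subshell exceptions.
Valence configurations: P²⁺ [Ne]3s²3p¹, O²⁺ [He]2s²2p², S²⁺ [Ne]3s²3p², Al²⁺ [Ne]3s¹.
Approximate IE_3 values (kJ/mol): P 2914, O 5300, S 3357, Al 2745.
Overall IE_3 order: Al < P < S < O.

O > S > P > Al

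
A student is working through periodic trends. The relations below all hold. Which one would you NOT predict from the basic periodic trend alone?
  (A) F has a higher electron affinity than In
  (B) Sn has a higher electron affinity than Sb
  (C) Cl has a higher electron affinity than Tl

The general trend: electron affinity increases across a period and decreases down a group.
(A) F (period 2, group 17) vs In (period 5, group 13): the stated order agrees with the simple trend.
(B) Sn (period 5, group 14) vs Sb (period 5, group 15): the stated order contradicts the simple trend.
(C) Cl (period 3, group 17) vs Tl (period 6, group 13): the stated order agrees with the simple trend.
The exception is (B): adding an electron to Sb's half-filled 5p³ is unfavourable, so Sn has the more exothermic EA.

(B)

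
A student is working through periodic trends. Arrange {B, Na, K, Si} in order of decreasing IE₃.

After 2 electrons have been removed, what remains? B²⁺ still has 1 valence electron; Na²⁺ is already 1 electron into the core; K²⁺ is already 1 electron into the core; Si²⁺ still has 2 valence electrons.
Breaking into a closed-shell core is much more expensive than removing a leftover valence electron — K and Na have the largest IE_3 here.
Valence configurations: B²⁺ [He]2s¹, Si²⁺ [Ne]3s².
Approximate IE_3 values (kJ/mol): B 3660, Na 6910, K 4420, Si 3232.
Putting it together, IE_3: Si < B < K < Na.

Na > K > B > Si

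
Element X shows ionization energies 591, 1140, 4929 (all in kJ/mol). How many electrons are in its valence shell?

2

Look for the largest jump between consecutive ionization energies: IE3/IE2 ≈ 4.3, far larger than any earlier ratio.
That jump marks the point where a core electron is being removed. So the atom has 2 valence electrons.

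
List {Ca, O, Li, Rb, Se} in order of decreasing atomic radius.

Li is in period 2, group 1; O is in period 2, group 16; Ca is in period 4, group 2; Se is in period 4, group 16; Rb is in period 5, group 1.
Across a period the added protons contract the valence shell; down a group each new principal shell makes the atom larger.
Neither a single period nor a single group — weigh both effects.
Se > O: Se sits below O in group 16, so the down-group effect alone puts Se larger.
Li > Se: period and group pull opposite ways; the across-period shift dominates (133 vs 116 pm).
Ca > Li: period and group pull opposite ways; the down-group shift dominates (171 vs 133 pm).
Rb > Ca: both effects reinforce here, so Rb is clearly the larger of the two.
Tabulated atomic radius (pm): Li 133, O 63, Ca 171, Se 116, Rb 210.
So from largest to smallest: Rb > Ca > Li > Se > O.

Rb > Ca > Li > Se > O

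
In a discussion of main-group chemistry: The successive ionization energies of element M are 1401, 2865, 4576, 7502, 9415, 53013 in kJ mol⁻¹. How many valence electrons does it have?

5

Look for the largest jump between consecutive ionization energies: IE6/IE5 ≈ 5.6, far larger than any earlier ratio.
That jump marks the point where a core electron is being removed. So the atom has 5 valence electrons.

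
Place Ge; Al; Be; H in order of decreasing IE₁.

H, Be, Ge, Al

H is in period 1, group 1; Be is in period 2, group 2; Al is in period 3, group 13; Ge is in period 4, group 14.
Removing the outermost electron gets harder across a period and easier down a group.
A diagonal step moves right (one effect) and down (the opposite effect) at once.
Ge > Al: the two effects oppose for this pair; the across-period effect wins (762 vs 578 kJ/mol).
Be > Ge: the two effects oppose for this pair; the down-group effect wins (900 vs 762 kJ/mol).
H > Be: the two effects oppose for this pair; the down-group effect wins (1312 vs 900 kJ/mol).
Approximate values (kJ/mol): H 1312, Be 900, Al 578, Ge 762.
So from highest to lowest: H > Be > Ge > Al.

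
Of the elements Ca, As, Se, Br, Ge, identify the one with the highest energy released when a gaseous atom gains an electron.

Br

Ca is in period 4, group 2; Ge is in period 4, group 14; As is in period 4, group 15; Se is in period 4, group 16; Br is in period 4, group 17.
Atoms with high Z_eff and room in the valence shell (especially the halogens) have the most exothermic electron affinities.
All lie in period 4; the across-period trend (electron affinity increases left to right) applies, with the exception below.
Note the exception: Ge has a higher electron affinity than As, contrary to the simple trend — adding an electron to As's half-filled 4p³ is unfavourable, so Ge (4p²) has the more exothermic EA.
Approximate values (kJ/mol): Ca 2, Ge 119, As 78, Se 195, Br 325.
The highest energy released when a gaseous atom gains an electron among these belongs to Br.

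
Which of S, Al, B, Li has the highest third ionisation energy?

Li

Consider each +2 ion: S²⁺ still has 4 valence electrons; Al²⁺ still has 1 valence electron; B²⁺ still has 1 valence electron; Li²⁺ is already 1 electron into the core.
Breaking into a closed-shell core is much more expensive than removing a leftover valence electron — Li has the largest IE_3 here.
Valence configurations: S²⁺ [Ne]3s²3p², Al²⁺ [Ne]3s¹, B²⁺ [He]2s¹.
Approximate IE_3 values (kJ/mol): S 3357, Al 2745, B 3660, Li 11815.
So the third ionization energies run Al < S < B < Li.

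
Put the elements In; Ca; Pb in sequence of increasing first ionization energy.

In < Ca < Pb

Removing the outermost electron gets harder across a period and easier down a group.
These sit on a diagonal, where the across-period and down-group effects partly cancel.
Ca > In: period and group pull opposite ways; the down-group shift dominates (590 vs 558 kJ/mol).
Pb > Ca: period and group pull opposite ways; the across-period shift dominates (716 vs 590 kJ/mol).
Approximate values (kJ/mol): Ca 590, In 558, Pb 716.
So from lowest to highest: In < Ca < Pb.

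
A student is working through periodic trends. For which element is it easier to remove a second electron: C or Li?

C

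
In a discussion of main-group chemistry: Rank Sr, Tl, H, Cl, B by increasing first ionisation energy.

Removing the outermost electron gets harder across a period and easier down a group.
Neither a single period nor a single group — weigh both effects.
Tl > Sr: the two effects oppose for this pair; the across-period effect wins (589 vs 550 kJ/mol).
B > Tl: they share group 13; the group trend gives B the larger value.
Cl > B: period and group pull opposite ways; the across-period shift dominates (1251 vs 801 kJ/mol).
H > Cl: period and group pull opposite ways; the down-group shift dominates (1312 vs 1251 kJ/mol).
Approximate values (kJ/mol): H 1312, B 801, Cl 1251, Sr 550, Tl 589.
So from lowest to highest: Sr < Tl < B < Cl < H.

Sr < Tl < B < Cl < H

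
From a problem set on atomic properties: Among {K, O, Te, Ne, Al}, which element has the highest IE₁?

First ionization energy rises across a period (greater Z_eff holds electrons more tightly) and falls down a group (valence electrons are farther from the nucleus).
Here both period and group differ, so the two effects have to be weighed against each other.
Al > K: relative to K, both the across-period and down-group shifts push Al's first ionization energy up.
Te > Al: period and group pull opposite ways; the across-period shift dominates (869 vs 578 kJ/mol).
O > Te: O sits above Te in group 16, so the down-group effect alone puts O higher.
Ne > O: Ne lies to the right of O in period 2, so the across-period effect alone puts Ne higher.
Tabulated first ionization energy (kJ/mol): O 1314, Ne 2081, Al 578, K 419, Te 869.
The highest IE₁ among these belongs to Ne.

Ne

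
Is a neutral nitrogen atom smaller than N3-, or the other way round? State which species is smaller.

N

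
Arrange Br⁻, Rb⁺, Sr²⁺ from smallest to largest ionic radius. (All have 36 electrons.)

Sr²⁺, Rb⁺, Br⁻

All of these have 36 electrons, so size is governed by nuclear charge alone: the more protons, the stronger the pull on the same electron cloud, and the smaller the ion.
Nuclear charges: Sr²⁺ (Z=38), Rb⁺ (Z=37), Br⁻ (Z=35).
Smallest to largest: Sr²⁺ < Rb⁺ < Br⁻.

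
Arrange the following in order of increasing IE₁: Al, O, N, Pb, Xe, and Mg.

Al, Pb, Mg, Xe, O, N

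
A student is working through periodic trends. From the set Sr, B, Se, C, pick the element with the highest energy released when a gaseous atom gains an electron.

B is in period 2, group 13; C is in period 2, group 14; Se is in period 4, group 16; Sr is in period 5, group 2.
Atoms with high Z_eff and room in the valence shell (especially the halogens) have the most exothermic electron affinities.
These span different periods and groups, so the two trends combine.
B > Sr: both effects reinforce here, so B is clearly the higher of the two.
C > B: both are in period 2; the period trend gives C the larger value.
Se > C: the two effects oppose for this pair; the across-period effect wins (195 vs 122 kJ/mol).
For reference (kJ/mol): B 27, C 122, Se 195, Sr 5.
The highest energy released when a gaseous atom gains an electron among these belongs to Se.

Se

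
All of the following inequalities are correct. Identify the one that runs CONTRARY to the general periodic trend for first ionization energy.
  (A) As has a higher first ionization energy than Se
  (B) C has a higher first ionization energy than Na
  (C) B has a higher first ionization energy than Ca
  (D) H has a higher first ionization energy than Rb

(A)

The general trend: first ionization energy increases across a period and decreases down a group.
(A) As (period 4, group 15) vs Se (period 4, group 16): the stated order contradicts the simple trend.
(B) C (period 2, group 14) vs Na (period 3, group 1): the stated order agrees with the simple trend.
(C) B (period 2, group 13) vs Ca (period 4, group 2): the stated order agrees with the simple trend.
(D) H (period 1, group 1) vs Rb (period 5, group 1): the stated order agrees with the simple trend.
The exception is (A): Se (4p⁴) ionizes more easily than half-filled As (4p³).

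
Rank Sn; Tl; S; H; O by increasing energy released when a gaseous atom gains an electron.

H is in period 1, group 1; O is in period 2, group 16; S is in period 3, group 16; Sn is in period 5, group 14; Tl is in period 6, group 13.
Electron affinity generally becomes more exothermic across a period toward the halogens and less exothermic down a group.
Here both period and group differ, so the two effects have to be weighed against each other.
H > Tl: the two effects oppose for this pair; the down-group effect wins (73 vs 19 kJ/mol).
Sn > H: the two effects oppose for this pair; the across-period effect wins (107 vs 73 kJ/mol).
O > Sn: both effects reinforce here, so O is clearly the higher of the two.
S > O: this pair runs against the simple trend — see the exception note.
Note the exception: S has a higher electron affinity than O, contrary to the simple trend — the compact 2p subshell of O repels the added electron more than S's larger 3p does.
Approximate values (kJ/mol): H 73, O 141, S 200, Sn 107, Tl 19.
So from lowest to highest: Tl < H < Sn < O < S.

Tl < H < Sn < O < S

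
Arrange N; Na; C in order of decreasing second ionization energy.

After 1 electron has been removed, what remains? N⁺ still has 4 valence electrons; Na⁺ is the bare [Ne] core; C⁺ still has 3 valence electrons.
Pulling an electron out of a noble-gas core costs far more than removing a remaining valence electron, so Na sits at the high end of IE_2.
Valence configurations: N⁺ [He]2s²2p², C⁺ [He]2s²2p¹.
Approximate IE_2 values (kJ/mol): N 2856, Na 4562, C 2353.
So the second ionization energies run C < N < Na.

Na > N > C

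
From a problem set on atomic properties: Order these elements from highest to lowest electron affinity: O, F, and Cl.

O is in period 2, group 16; F is in period 2, group 17; Cl is in period 3, group 17.
Adding an electron releases more energy for atoms nearer the top right (short of the noble gases).
Here both period and group differ, so the two effects have to be weighed against each other.
F > O: both are in period 2; the period trend gives F the larger value.
Cl > F: this pair runs against the simple trend — see the exception note.
Note the exception: Cl has a higher electron affinity than F, contrary to the simple trend — F's small 2p subshell makes the incoming electron feel strong e⁻–e⁻ repulsion, so Cl actually releases more energy on gaining an electron.
For reference (kJ/mol): O 141, F 328, Cl 349.
So from highest to lowest: Cl > F > O.

Cl > F > O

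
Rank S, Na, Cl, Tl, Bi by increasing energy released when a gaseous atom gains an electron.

Tl < Na < Bi < S < Cl

Na is in period 3, group 1; S is in period 3, group 16; Cl is in period 3, group 17; Tl is in period 6, group 13; Bi is in period 6, group 15.
EA tends to increase across a period and decrease down a group, though the pattern is less regular than for IE or radius.
Here both period and group differ, so the two effects have to be weighed against each other.
Na > Tl: period and group pull opposite ways; the down-group shift dominates (53 vs 19 kJ/mol).
Bi > Na: the two effects oppose for this pair; the across-period effect wins (91 vs 53 kJ/mol).
S > Bi: relative to Bi, both the across-period and down-group shifts push S's electron affinity up.
Cl > S: both are in period 3; the period trend gives Cl the larger value.
Tabulated electron affinity (kJ/mol): Na 53, S 200, Cl 349, Tl 19, Bi 91.
So from lowest to highest: Tl < Na < Bi < S < Cl.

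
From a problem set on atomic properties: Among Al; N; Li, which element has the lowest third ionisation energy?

Al

The third ionization energy removes an electron from the +2 ion. For each element: Al²⁺ still has 1 valence electron; N²⁺ still has 3 valence electrons; Li²⁺ is already 1 electron into the core.
Core electrons are held far more tightly than valence electrons, so Li tops the IE_3 order.
Valence configurations: Al²⁺ [Ne]3s¹, N²⁺ [He]2s²2p¹.
The numbers (kJ/mol): Al 2745, N 4578, Li 11815.
So the third ionization energies run Al < N < Li.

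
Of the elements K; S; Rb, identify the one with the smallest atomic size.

S

S is in period 3, group 16; K is in period 4, group 1; Rb is in period 5, group 1.
Radius decreases left→right (rising Z_eff, same n) and increases top→bottom (higher n).
These span different periods and groups, so the two trends combine.
K > S: both effects reinforce here, so K is clearly the larger of the two.
Rb > K: they share group 1; the group trend gives Rb the larger value.
For reference (pm): S 103, K 196, Rb 210.
The smallest atomic size among these belongs to S.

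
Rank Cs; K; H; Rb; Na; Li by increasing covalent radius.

H is in period 1, group 1; Li is in period 2, group 1; Na is in period 3, group 1; K is in period 4, group 1; Rb is in period 5, group 1; Cs is in period 6, group 1.
Atomic radius shrinks across a period as nuclear charge pulls the same shell inward, and grows down a group as new shells are added.
All are in group 1, so atomic radius increases down the group.
So from smallest to largest: H < Li < Na < K < Rb < Cs.

H < Li < Na < K < Rb < Cs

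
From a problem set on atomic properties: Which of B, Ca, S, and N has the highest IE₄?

B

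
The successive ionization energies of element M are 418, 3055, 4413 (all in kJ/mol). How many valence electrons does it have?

Look for the largest jump between consecutive ionization energies: IE2/IE1 ≈ 7.3, far larger than any earlier ratio.
That jump marks the point where a core electron is being removed. So the atom has 1 valence electron.

1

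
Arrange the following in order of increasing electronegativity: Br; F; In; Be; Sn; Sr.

Be is in period 2, group 2; F is in period 2, group 17; Br is in period 4, group 17; Sr is in period 5, group 2; In is in period 5, group 13; Sn is in period 5, group 14.
Atoms toward the upper right of the periodic table pull bonding electrons most strongly.
These span different periods and groups, so the two trends combine.
Be > Sr: Be sits above Sr in group 2, so the down-group effect alone puts Be higher.
In > Be: the two effects oppose for this pair; the across-period effect wins (1.78 vs 1.57).
Sn > In: both are in period 5; the period trend gives Sn the larger value.
Br > Sn: relative to Sn, both the across-period and down-group shifts push Br's electronegativity up.
F > Br: F sits above Br in group 17, so the down-group effect alone puts F higher.
For reference (Pauling): Be 1.57, F 3.98, Br 2.96, Sr 0.95, In 1.78, Sn 1.96.
So from lowest to highest: Sr < Be < In < Sn < Br < F.

Sr < Be < In < Sn < Br < F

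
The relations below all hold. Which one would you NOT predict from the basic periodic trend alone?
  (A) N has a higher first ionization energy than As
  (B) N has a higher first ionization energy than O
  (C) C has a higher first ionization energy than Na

The general trend: first ionization energy increases across a period and decreases down a group.
(A) N (period 2, group 15) vs As (period 4, group 15): the stated order agrees with the simple trend.
(B) N (period 2, group 15) vs O (period 2, group 16): the stated order contradicts the simple trend.
(C) C (period 2, group 14) vs Na (period 3, group 1): the stated order agrees with the simple trend.
The exception is (B): pairing an electron in O's 2p⁴ costs repulsion energy, so O ionizes more easily than half-filled N (2p³).

(B)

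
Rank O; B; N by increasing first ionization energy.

B is in period 2, group 13; N is in period 2, group 15; O is in period 2, group 16.
IE₁ increases left→right with effective nuclear charge and decreases top→bottom as the valence shell moves farther out.
All lie in period 2; the across-period trend (first ionization energy increases left to right) applies, with the exception below.
Note the exception: N has a higher first ionization energy than O, contrary to the simple trend — pairing an electron in O's 2p⁴ costs repulsion energy, so O ionizes more easily than half-filled N (2p³).
Tabulated first ionization energy (kJ/mol): B 801, N 1402, O 1314.
So from lowest to highest: B < O < N.

B, O, N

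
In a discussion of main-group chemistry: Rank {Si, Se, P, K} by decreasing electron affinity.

Se > Si > P > K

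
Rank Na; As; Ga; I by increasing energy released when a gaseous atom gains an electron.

Na is in period 3, group 1; Ga is in period 4, group 13; As is in period 4, group 15; I is in period 5, group 17.
Adding an electron releases more energy for atoms nearer the top right (short of the noble gases).
These span different periods and groups, so the two trends combine.
Na > Ga: period and group pull opposite ways; the down-group shift dominates (53 vs 29 kJ/mol).
As > Na: the two effects oppose for this pair; the across-period effect wins (78 vs 53 kJ/mol).
I > As: the two effects oppose for this pair; the across-period effect wins (295 vs 78 kJ/mol).
For reference (kJ/mol): Na 53, Ga 29, As 78, I 295.
So from lowest to highest: Ga < Na < As < I.

Ga < Na < As < I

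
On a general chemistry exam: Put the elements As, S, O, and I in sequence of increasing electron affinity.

O is in period 2, group 16; S is in period 3, group 16; As is in period 4, group 15; I is in period 5, group 17.
Adding an electron releases more energy for atoms nearer the top right (short of the noble gases).
Here both period and group differ, so the two effects have to be weighed against each other.
O > As: relative to As, both the across-period and down-group shifts push O's electron affinity up.
S > O: this pair runs against the simple trend — see the exception note.
I > S: the two effects oppose for this pair; the across-period effect wins (295 vs 200 kJ/mol).
Note the exception: S has a higher electron affinity than O, contrary to the simple trend — the compact 2p subshell of O repels the added electron more than S's larger 3p does.
Tabulated electron affinity (kJ/mol): O 141, S 200, As 78, I 295.
So from lowest to highest: As < O < S < I.

As, O, S, I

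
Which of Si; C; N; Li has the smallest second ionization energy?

Si

The second ionization energy removes an electron from the +1 ion. For each element: Si⁺ still has 3 valence electrons; C⁺ still has 3 valence electrons; N⁺ still has 4 valence electrons; Li⁺ is the bare [He] core.
Pulling an electron out of a noble-gas core costs far more than removing a remaining valence electron, so Li sits at the high end of IE_2.
Valence configurations: Si⁺ [Ne]3s²3p¹, C⁺ [He]2s²2p¹, N⁺ [He]2s²2p².
The numbers (kJ/mol): Si 1577, C 2353, N 2856, Li 7298.
Putting it together, IE_2: Si < C < N < Li.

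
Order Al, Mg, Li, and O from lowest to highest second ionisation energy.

The second ionization energy removes an electron from the +1 ion. For each element: Al⁺ still has 2 valence electrons; Mg⁺ still has 1 valence electron; Li⁺ is the bare [He] core; O⁺ still has 5 valence electrons.
Pulling an electron out of a noble-gas core costs far more than removing a remaining valence electron, so Li sits at the high end of IE_2.
Valence configurations: Al⁺ [Ne]3s², Mg⁺ [Ne]3s¹, O⁺ [He]2s²2p³.
The numbers (kJ/mol): Al 1817, Mg 1451, Li 7298, O 3388.
So the second ionization energies run Mg < Al < O < Li.

Mg < Al < O < Li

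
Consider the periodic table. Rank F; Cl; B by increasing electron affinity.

B < F < Cl

B is in period 2, group 13; F is in period 2, group 17; Cl is in period 3, group 17.
Electron affinity generally becomes more exothermic across a period toward the halogens and less exothermic down a group.
Here both period and group differ, so the two effects have to be weighed against each other.
F > B: both are in period 2; the period trend gives F the larger value.
Cl > F: this pair runs against the simple trend — see the exception note.
Note the exception: Cl has a higher electron affinity than F, contrary to the simple trend — F's small 2p subshell makes the incoming electron feel strong e⁻–e⁻ repulsion, so Cl actually releases more energy on gaining an electron.
Tabulated electron affinity (kJ/mol): B 27, F 328, Cl 349.
So from lowest to highest: B < F < Cl.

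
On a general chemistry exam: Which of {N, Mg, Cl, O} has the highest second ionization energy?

O

Consider each +1 ion: N⁺ still has 4 valence electrons; Mg⁺ still has 1 valence electron; Cl⁺ still has 6 valence electrons; O⁺ still has 5 valence electrons.
All are still removing valence electrons, so compare the +1 ions as you would atoms: IE_2 generally rises across a period (higher Z_eff) and falls down a group (larger shell), subject to the usual subshell exceptions.
Valence configurations: N⁺ [He]2s²2p², Mg⁺ [Ne]3s¹, Cl⁺ [Ne]3s²3p⁴, O⁺ [He]2s²2p³.
Tabulated IE_2 (kJ/mol): N 2856, Mg 1451, Cl 2298, O 3388.
Putting it together, IE_2: Mg < Cl < N < O.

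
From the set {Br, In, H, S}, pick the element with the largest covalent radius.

In

H is in period 1, group 1; S is in period 3, group 16; Br is in period 4, group 17; In is in period 5, group 13.
Across a period the added protons contract the valence shell; down a group each new principal shell makes the atom larger.
Neither a single period nor a single group — weigh both effects.
S > H: period and group pull opposite ways; the down-group shift dominates (103 vs 32 pm).
Br > S: period and group pull opposite ways; the down-group shift dominates (114 vs 103 pm).
In > Br: relative to Br, both the across-period and down-group shifts push In's atomic radius up.
Approximate values (pm): H 32, S 103, Br 114, In 142.
The largest covalent radius among these belongs to In.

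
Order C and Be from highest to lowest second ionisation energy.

C > Be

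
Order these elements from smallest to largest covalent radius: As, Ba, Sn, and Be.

Be < As < Sn < Ba

Be is in period 2, group 2; As is in period 4, group 15; Sn is in period 5, group 14; Ba is in period 6, group 2.
Radius decreases left→right (rising Z_eff, same n) and increases top→bottom (higher n).
Here both period and group differ, so the two effects have to be weighed against each other.
As > Be: the two effects oppose for this pair; the down-group effect wins (121 vs 102 pm).
Sn > As: both effects reinforce here, so Sn is clearly the larger of the two.
Ba > Sn: relative to Sn, both the across-period and down-group shifts push Ba's atomic radius up.
Approximate values (pm): Be 102, As 121, Sn 140, Ba 196.
So from smallest to largest: Be < As < Sn < Ba.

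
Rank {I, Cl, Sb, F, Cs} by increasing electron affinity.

Cs < Sb < I < F < Cl

Electron affinity generally becomes more exothermic across a period toward the halogens and less exothermic down a group.
Neither a single period nor a single group — weigh both effects.
Sb > Cs: relative to Cs, both the across-period and down-group shifts push Sb's electron affinity up.
I > Sb: both are in period 5; the period trend gives I the larger value.
F > I: they share group 17; the group trend gives F the larger value.
Cl > F: this pair runs against the simple trend — see the exception note.
Note the exception: Cl has a higher electron affinity than F, contrary to the simple trend — F's small 2p subshell makes the incoming electron feel strong e⁻–e⁻ repulsion, so Cl actually releases more energy on gaining an electron.
Tabulated electron affinity (kJ/mol): F 328, Cl 349, Sb 103, I 295, Cs 46.
So from lowest to highest: Cs < Sb < I < F < Cl.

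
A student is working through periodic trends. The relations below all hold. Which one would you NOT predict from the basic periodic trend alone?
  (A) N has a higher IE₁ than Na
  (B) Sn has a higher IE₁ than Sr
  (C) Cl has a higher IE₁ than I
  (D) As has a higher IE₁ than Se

(D)

The general trend: IE₁ increases across a period and decreases down a group.
(A) N (period 2, group 15) vs Na (period 3, group 1): the stated order agrees with the simple trend.
(B) Sn (period 5, group 14) vs Sr (period 5, group 2): the stated order agrees with the simple trend.
(C) Cl (period 3, group 17) vs I (period 5, group 17): the stated order agrees with the simple trend.
(D) As (period 4, group 15) vs Se (period 4, group 16): the stated order contradicts the simple trend.
The exception is (D): Se (4p⁴) ionizes more easily than half-filled As (4p³).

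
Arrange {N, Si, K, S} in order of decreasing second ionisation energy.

K > N > S > Si

IE_2 is the cost of taking one more electron from the +1 cation: N⁺ still has 4 valence electrons; Si⁺ still has 3 valence electrons; K⁺ is the bare [Ar] core; S⁺ still has 5 valence electrons.
Core electrons are held far more tightly than valence electrons, so K tops the IE_2 order.
Valence configurations: N⁺ [He]2s²2p², Si⁺ [Ne]3s²3p¹, S⁺ [Ne]3s²3p³.
Tabulated IE_2 (kJ/mol): N 2856, Si 1577, K 3052, S 2252.
Putting it together, IE_2: Si < S < N < K.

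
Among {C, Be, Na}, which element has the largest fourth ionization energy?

After 3 electrons have been removed, what remains? C³⁺ still has 1 valence electron; Be³⁺ is already 1 electron into the core; Na³⁺ is already 2 electrons into the core.
Breaking into a closed-shell core is much more expensive than removing a leftover valence electron — Na and Be have the largest IE_4 here.
The numbers (kJ/mol): C 6223, Be 21007, Na 9543.
So the fourth ionization energies run C < Na < Be.

Be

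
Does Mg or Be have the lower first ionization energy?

Mg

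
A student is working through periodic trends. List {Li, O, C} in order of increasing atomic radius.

Across a period the added protons contract the valence shell; down a group each new principal shell makes the atom larger.
All lie in period 2, so atomic radius increases right to left.
So from smallest to largest: O < C < Li.

O, C, Li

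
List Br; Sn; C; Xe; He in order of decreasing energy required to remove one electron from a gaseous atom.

He > Xe > Br > C > Sn

Removing the outermost electron gets harder across a period and easier down a group.
Neither a single period nor a single group — weigh both effects.
C > Sn: C sits above Sn in group 14, so the down-group effect alone puts C higher.
Br > C: period and group pull opposite ways; the across-period shift dominates (1140 vs 1086 kJ/mol).
Xe > Br: the two effects oppose for this pair; the across-period effect wins (1170 vs 1140 kJ/mol).
He > Xe: He sits above Xe in group 18, so the down-group effect alone puts He higher.
Approximate values (kJ/mol): He 2372, C 1086, Br 1140, Sn 709, Xe 1170.
So from highest to lowest: He > Xe > Br > C > Sn.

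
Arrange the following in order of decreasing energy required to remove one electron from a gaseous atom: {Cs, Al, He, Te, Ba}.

He is in period 1, group 18; Al is in period 3, group 13; Te is in period 5, group 16; Cs is in period 6, group 1; Ba is in period 6, group 2.
Removing the outermost electron gets harder across a period and easier down a group.
These span different periods and groups, so the two trends combine.
Ba > Cs: Ba lies to the right of Cs in period 6, so the across-period effect alone puts Ba higher.
Al > Ba: relative to Ba, both the across-period and down-group shifts push Al's first ionization energy up.
Te > Al: the two effects oppose for this pair; the across-period effect wins (869 vs 578 kJ/mol).
He > Te: both effects reinforce here, so He is clearly the higher of the two.
For reference (kJ/mol): He 2372, Al 578, Te 869, Cs 376, Ba 503.
So from highest to lowest: He > Te > Al > Ba > Cs.

He > Te > Al > Ba > Cs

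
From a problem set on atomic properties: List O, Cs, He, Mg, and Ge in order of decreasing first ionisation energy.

He is in period 1, group 18; O is in period 2, group 16; Mg is in period 3, group 2; Ge is in period 4, group 14; Cs is in period 6, group 1.
First ionization energy rises across a period (greater Z_eff holds electrons more tightly) and falls down a group (valence electrons are farther from the nucleus).
These span different periods and groups, so the two trends combine.
Mg > Cs: relative to Cs, both the across-period and down-group shifts push Mg's first ionization energy up.
Ge > Mg: the two effects oppose for this pair; the across-period effect wins (762 vs 738 kJ/mol).
O > Ge: relative to Ge, both the across-period and down-group shifts push O's first ionization energy up.
He > O: both effects reinforce here, so He is clearly the higher of the two.
Approximate values (kJ/mol): He 2372, O 1314, Mg 738, Ge 762, Cs 376.
So from highest to lowest: He > O > Ge > Mg > Cs.

He, O, Ge, Mg, Cs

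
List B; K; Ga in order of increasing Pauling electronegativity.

K < Ga < B

Smaller atoms with higher effective nuclear charge are more electronegative.
Here both period and group differ, so the two effects have to be weighed against each other.
Ga > K: Ga lies to the right of K in period 4, so the across-period effect alone puts Ga higher.
B > Ga: they share group 13; the group trend gives B the larger value.
Tabulated electronegativity (Pauling): B 2.04, K 0.82, Ga 1.81.
So from lowest to highest: K < Ga < B.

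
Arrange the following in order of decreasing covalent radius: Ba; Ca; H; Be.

Ba > Ca > Be > H

H is in period 1, group 1; Be is in period 2, group 2; Ca is in period 4, group 2; Ba is in period 6, group 2.
Radius decreases left→right (rising Z_eff, same n) and increases top→bottom (higher n).
Neither a single period nor a single group — weigh both effects.
Be > H: the two effects oppose for this pair; the down-group effect wins (102 vs 32 pm).
Ca > Be: they share group 2; the group trend gives Ca the larger value.
Ba > Ca: Ba sits below Ca in group 2, so the down-group effect alone puts Ba larger.
Approximate values (pm): H 32, Be 102, Ca 171, Ba 196.
So from largest to smallest: Ba > Ca > Be > H.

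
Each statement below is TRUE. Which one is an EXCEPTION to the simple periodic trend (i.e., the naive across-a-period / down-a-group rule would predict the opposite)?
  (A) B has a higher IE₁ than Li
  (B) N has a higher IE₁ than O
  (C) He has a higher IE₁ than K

(B)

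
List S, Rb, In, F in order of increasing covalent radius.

F < S < In < Rb

F is in period 2, group 17; S is in period 3, group 16; Rb is in period 5, group 1; In is in period 5, group 13.
Radius decreases left→right (rising Z_eff, same n) and increases top→bottom (higher n).
These span different periods and groups, so the two trends combine.
S > F: relative to F, both the across-period and down-group shifts push S's atomic radius up.
In > S: relative to S, both the across-period and down-group shifts push In's atomic radius up.
Rb > In: Rb lies to the left of In in period 5, so the across-period effect alone puts Rb larger.
Approximate values (pm): F 64, S 103, Rb 210, In 142.
So from smallest to largest: F < S < In < Rb.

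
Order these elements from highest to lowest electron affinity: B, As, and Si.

Adding an electron releases more energy for atoms nearer the top right (short of the noble gases).
A diagonal step moves right (one effect) and down (the opposite effect) at once.
As > B: period and group pull opposite ways; the across-period shift dominates (78 vs 27 kJ/mol).
Si > As: the two effects oppose for this pair; the down-group effect wins (134 vs 78 kJ/mol).
For reference (kJ/mol): B 27, Si 134, As 78.
So from highest to lowest: Si > As > B.

Si > As > B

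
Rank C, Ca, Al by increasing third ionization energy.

Al < C < Ca

The third ionization energy removes an electron from the +2 ion. For each element: C²⁺ still has 2 valence electrons; Ca²⁺ is the bare [Ar] core; Al²⁺ still has 1 valence electron.
Pulling an electron out of a noble-gas core costs far more than removing a remaining valence electron, so Ca sits at the high end of IE_3.
Valence configurations: C²⁺ [He]2s², Al²⁺ [Ne]3s¹.
The numbers (kJ/mol): C 4620, Ca 4912, Al 2745.
Overall IE_3 order: Al < C < Ca.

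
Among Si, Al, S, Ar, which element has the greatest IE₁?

Al is in period 3, group 13; Si is in period 3, group 14; S is in period 3, group 16; Ar is in period 3, group 18.
Removing the outermost electron gets harder across a period and easier down a group.
All lie in period 3, so first ionization energy increases left to right.
The greatest IE₁ among these belongs to Ar.

Ar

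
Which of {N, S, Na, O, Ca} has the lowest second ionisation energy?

Ca

Consider each +1 ion: N⁺ still has 4 valence electrons; S⁺ still has 5 valence electrons; Na⁺ is the bare [Ne] core; O⁺ still has 5 valence electrons; Ca⁺ still has 1 valence electron.
Core electrons are held far more tightly than valence electrons, so Na tops the IE_2 order.
Valence configurations: N⁺ [He]2s²2p², S⁺ [Ne]3s²3p³, O⁺ [He]2s²2p³, Ca⁺ [Ar]4s¹.
Approximate IE_2 values (kJ/mol): N 2856, S 2252, Na 4562, O 3388, Ca 1145.
Hence IE_2: Ca < S < N < O < Na.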